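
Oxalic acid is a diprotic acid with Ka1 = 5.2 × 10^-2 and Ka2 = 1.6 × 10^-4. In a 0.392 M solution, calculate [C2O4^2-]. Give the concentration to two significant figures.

First ionization gives [H+] ≈ [HC2O4-] = 1.19 × 10^-1 M.
Second step: Ka2 = [H+][C2O4^2-]/[HC2O4-] ≈ [C2O4^2-] (since [H+] ≈ [HC2O4-]).
So [C2O4^2-] ≈ Ka2.

1.6 × 10^-4 M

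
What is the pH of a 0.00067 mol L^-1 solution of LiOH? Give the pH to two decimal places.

pH = 10.83

LiOH is a strong base; [OH-] = 0.00067 M.
pOH = -log(0.00067) = 3.17
pH = 14.00 - 3.17 = 10.83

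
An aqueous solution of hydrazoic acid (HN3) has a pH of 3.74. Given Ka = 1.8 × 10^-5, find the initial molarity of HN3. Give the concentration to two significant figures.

C₀ = 2.0 × 10^-3 M

[H+] = 10^(-3.74) = 1.82 × 10^-4 M = x
Ka = x²/(C₀ − x) ⇒ C₀ = x + x²/Ka
C₀ = 1.82 × 10^-4 + (1.82 × 10^-4)²/(1.8 × 10^-5) = 2.02 × 10^-3 M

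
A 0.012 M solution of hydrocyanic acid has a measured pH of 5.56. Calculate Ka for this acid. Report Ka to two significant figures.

[H+] = 10^(-5.56) = 2.75 × 10^-6 M
At equilibrium [HA] = 0.012 − 2.75 × 10^-6 = 1.20 × 10^-2 M
Ka = [H+][A-]/[HA] = (2.75 × 10^-6)² / 1.20 × 10^-2 = 6.3 × 10^-10

Ka = 6.3 × 10^-10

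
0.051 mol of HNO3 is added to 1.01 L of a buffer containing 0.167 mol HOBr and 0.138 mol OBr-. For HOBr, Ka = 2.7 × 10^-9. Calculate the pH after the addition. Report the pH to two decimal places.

pH = 8.17

Added H+ converts OBr- to HOBr: HOBr → 0.218 mol, OBr- → 0.087 mol.
pKa = −log(2.7 × 10^-9) = 8.569
Henderson–Hasselbalch with mole ratio 0.087/0.218: pH = 8.569 + (-0.399)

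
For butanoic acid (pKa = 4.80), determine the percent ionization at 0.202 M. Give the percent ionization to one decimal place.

CH3(CH2)2COOH ⇌ CH3(CH2)2COO- + H+; let x = [H+] at equilibrium.
Ka = 10^(−4.80) = 1.58 × 10^-5
x ≈ √(Ka·C₀) = √(1.58 × 10^-5 × 0.202) = 1.79 × 10^-3 M
% ionization = x/C₀ × 100% = 1.79 × 10^-3/0.202 × 100% = 0.9%

0.9%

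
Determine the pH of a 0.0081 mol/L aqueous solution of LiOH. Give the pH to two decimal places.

pH = 11.91

LiOH is a strong base; [OH-] = 0.0081 M.
pOH = -log(0.0081) = 2.09
pH = 14.00 - 2.09 = 11.91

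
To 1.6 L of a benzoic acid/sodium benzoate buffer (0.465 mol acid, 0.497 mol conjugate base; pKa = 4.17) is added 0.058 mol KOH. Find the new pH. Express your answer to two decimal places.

pH = 4.30

OH- converts C6H5COOH to C6H5COO-: C6H5COOH → 0.407 mol, C6H5COO- → 0.555 mol.
pH = pKa + log([A⁻]/[HA]) = 4.17 + log(0.555/0.407) = 4.17 +0.135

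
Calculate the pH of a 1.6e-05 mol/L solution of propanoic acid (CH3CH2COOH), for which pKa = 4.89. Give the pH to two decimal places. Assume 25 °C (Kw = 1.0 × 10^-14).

pH = 5.03

CH3CH2COOH ⇌ CH3CH2COO- + H+
Ka = 10^(−4.89) = 1.29 × 10^-5
From the ICE table, Ka = [H+]²/(1.6e-05 − [H+]) = 1.29 × 10^-5.
The 5% rule fails; solving [H+]² + Ka·[H+] − Ka·C₀ = 0 exactly:
[H+] = (−Ka + √(Ka² + 4·Ka·C₀))/2 = 9.30 × 10^-6 M
pH = −log(9.30 × 10^-6) = 5.03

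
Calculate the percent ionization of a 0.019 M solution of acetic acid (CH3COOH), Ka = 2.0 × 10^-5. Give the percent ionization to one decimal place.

3.2%

CH3COOH ⇌ CH3COO- + H+; let x = [H+] at equilibrium.
x ≈ √(Ka·C₀) = √(2.0 × 10^-5 × 0.019) = 6.16 × 10^-4 M
Fraction ionized = 6.16 × 10^-4 / 0.019 = 0.0324 → 3.2%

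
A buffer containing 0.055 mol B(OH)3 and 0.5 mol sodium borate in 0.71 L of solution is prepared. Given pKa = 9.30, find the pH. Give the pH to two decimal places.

pH = 10.26

Henderson–Hasselbalch: pH = pKa + log([B(OH)4-]/[B(OH)3]) = 9.30 + log(0.5/0.055)
pH = 9.30 + (+0.959) = 10.26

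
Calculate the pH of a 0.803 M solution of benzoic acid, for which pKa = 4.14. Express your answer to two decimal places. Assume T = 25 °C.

pH = 2.12

C6H5COOH ⇌ C6H5COO- + H+
Ka = 10^(−4.14) = 7.24 × 10^-5
Ka = [H+]²/(0.803 − [H+]) = 7.24 × 10^-5
Since Ka ≪ C₀, [H+] ≈ √(Ka·C₀) = 7.62 × 10^-3 M.
Check: 0.95% ionized — well under 5%, approximation valid.
pH = −log[H+] = −log(7.62 × 10^-3) = 2.12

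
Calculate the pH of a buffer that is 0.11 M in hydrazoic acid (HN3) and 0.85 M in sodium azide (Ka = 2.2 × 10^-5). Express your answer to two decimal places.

pH = 5.55

pKa = −log(2.2 × 10^-5) = 4.658
Henderson–Hasselbalch: pH = pKa + log([N3-]/[HN3]) = 4.658 + log(0.85/0.11)
pH = 4.658 + (+0.888) = 5.55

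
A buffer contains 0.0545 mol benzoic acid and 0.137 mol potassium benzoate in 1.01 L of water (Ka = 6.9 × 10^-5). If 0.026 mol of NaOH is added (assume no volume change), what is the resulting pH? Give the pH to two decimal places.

After neutralization: n(C6H5COOH) = 0.0285 mol, n(C6H5COO-) = 0.163 mol.
pKa = −log(6.9 × 10^-5) = 4.161
pH = pKa + log(n_C6H5COO-/n_C6H5COOH) = 4.161 + log(0.163/0.0285) = 4.161 + (+0.757)

pH = 4.92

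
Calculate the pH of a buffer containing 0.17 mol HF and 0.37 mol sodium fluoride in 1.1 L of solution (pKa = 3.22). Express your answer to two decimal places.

pH = 3.56

pH = pKa + log([A⁻]/[HA]) = 3.22 + log(0.37/0.17)
pH = 3.22 + (+0.338) = 3.56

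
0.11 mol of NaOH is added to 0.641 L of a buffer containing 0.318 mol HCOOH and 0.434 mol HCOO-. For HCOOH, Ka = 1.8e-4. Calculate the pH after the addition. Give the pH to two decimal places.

OH- converts HCOOH to HCOO-: HCOOH → 0.208 mol, HCOO- → 0.544 mol.
pKa = −log(1.8 × 10^-4) = 3.745
Henderson–Hasselbalch with mole ratio 0.544/0.208: pH = 3.745 + (+0.418)

pH = 4.16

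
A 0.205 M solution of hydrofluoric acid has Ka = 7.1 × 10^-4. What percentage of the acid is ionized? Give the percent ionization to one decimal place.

5.7%

HF ⇌ F- + H+; let x = [H+] at equilibrium.
Ka = x²/(C₀ − x); solving the quadratic gives x = 1.17 × 10^-2 M.
Fraction ionized = 1.17 × 10^-2 / 0.205 = 0.0571 → 5.7%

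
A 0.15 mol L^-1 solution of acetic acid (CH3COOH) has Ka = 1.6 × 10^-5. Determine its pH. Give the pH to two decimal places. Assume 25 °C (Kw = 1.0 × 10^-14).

pH = 2.81

CH3COOH ⇌ CH3COO- + H+
Let x = [H+] at equilibrium. Ka = x²/(0.15 − x).
Neglecting x in the denominator: x = √(1.6 × 10^-5 × 0.15) = 1.55 × 10^-3 M
pH = −log[H+] = −log(1.55 × 10^-3) = 2.81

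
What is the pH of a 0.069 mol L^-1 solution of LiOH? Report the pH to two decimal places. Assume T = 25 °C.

pH = 12.84

LiOH is a strong base; [OH-] = 0.069 M.
pOH = -log(0.069) = 1.16
pH = 14.00 - 1.16 = 12.84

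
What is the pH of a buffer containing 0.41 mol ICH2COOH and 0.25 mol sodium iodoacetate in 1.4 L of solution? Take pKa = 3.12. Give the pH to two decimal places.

Henderson–Hasselbalch: pH = pKa + log([ICH2COO-]/[ICH2COOH]) = 3.12 + log(0.25/0.41)
pH = 3.12 + (-0.215) = 2.91

pH = 2.91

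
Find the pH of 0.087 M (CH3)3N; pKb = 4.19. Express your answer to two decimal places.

pH = 11.37

(CH3)3N + H2O ⇌ (CH3)3NH+ + OH-
Kb = 10^(−4.19) = 6.46 × 10^-5
From the ICE table, Kb = x²/(0.087 − x) = 6.46 × 10^-5.
Since Kb ≪ C₀, x ≈ √(Kb·C₀) = 2.37 × 10^-3 M.
Check: 2.7% ionized — well under 5%, approximation valid.
pOH = 2.63, so pH = 14.00 − pOH = 11.37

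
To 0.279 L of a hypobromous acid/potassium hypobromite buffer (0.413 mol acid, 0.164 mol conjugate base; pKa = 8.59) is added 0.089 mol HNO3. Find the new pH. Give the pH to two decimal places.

pH = 7.76

Added H+ converts OBr- to HOBr: HOBr → 0.502 mol, OBr- → 0.075 mol.
Henderson–Hasselbalch with mole ratio 0.075/0.502: pH = 8.59 + (-0.826)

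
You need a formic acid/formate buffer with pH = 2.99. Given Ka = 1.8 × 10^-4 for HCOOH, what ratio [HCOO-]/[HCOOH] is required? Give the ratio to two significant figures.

pKa = -log(1.8 × 10^-4) = 3.745
pH = pKa + log(r) ⇒ log(r) = 2.99 − 3.745 = -0.755
r = [HCOO-]/[HCOOH] = 10^(-0.755) = 0.176

ratio = 0.18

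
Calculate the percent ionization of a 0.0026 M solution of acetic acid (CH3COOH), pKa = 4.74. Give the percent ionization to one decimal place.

8.0%

CH3COOH ⇌ CH3COO- + H+; let x = [H+] at equilibrium.
Ka = 10^(−4.74) = 1.82 × 10^-5
Ka = x²/(C₀ − x); solving the quadratic gives x = 2.09 × 10^-4 M.
Fraction ionized = 2.09 × 10^-4 / 0.0026 = 0.0804 → 8.0%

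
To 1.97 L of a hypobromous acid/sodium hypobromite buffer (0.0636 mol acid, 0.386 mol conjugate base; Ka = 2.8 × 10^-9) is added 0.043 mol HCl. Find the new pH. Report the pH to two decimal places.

Added H+ converts OBr- to HOBr: HOBr → 0.107 mol, OBr- → 0.343 mol.
pKa = −log(2.8 × 10^-9) = 8.553
Henderson–Hasselbalch with mole ratio 0.343/0.107: pH = 8.553 + (+0.506)

pH = 9.06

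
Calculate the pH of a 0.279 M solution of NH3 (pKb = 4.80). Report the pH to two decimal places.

NH3 + H2O ⇌ NH4+ + OH-
Kb = 10^(−4.80) = 1.58 × 10^-5
Kb = x²/(0.279 − x) = 1.58 × 10^-5
Neglecting x in the denominator: x = √(1.58 × 10^-5 × 0.279) = 2.10 × 10^-3 M
pOH = −log(2.10 × 10^-3) = 2.68; pH = 14.00 − 2.68 = 11.32

pH = 11.32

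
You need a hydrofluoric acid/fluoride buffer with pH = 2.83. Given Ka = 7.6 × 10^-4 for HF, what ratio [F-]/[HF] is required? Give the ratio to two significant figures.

pKa = -log(7.6 × 10^-4) = 3.119
pH = pKa + log(r) ⇒ log(r) = 2.83 − 3.119 = -0.289
r = [F-]/[HF] = 10^(-0.289) = 0.514

ratio = 0.51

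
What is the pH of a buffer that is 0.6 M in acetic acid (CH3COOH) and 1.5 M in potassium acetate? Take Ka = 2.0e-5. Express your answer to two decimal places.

pKa = −log(2.0 × 10^-5) = 4.699
Henderson–Hasselbalch: pH = pKa + log([CH3COO-]/[CH3COOH]) = 4.699 + log(1.5/0.6)
pH = 4.699 + (+0.398) = 5.10

pH = 5.10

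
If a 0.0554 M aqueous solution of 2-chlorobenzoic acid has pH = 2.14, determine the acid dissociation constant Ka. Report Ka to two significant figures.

[H+] = 10^(-2.14) = 7.24 × 10^-3 M
At equilibrium [HA] = 0.0554 − 7.24 × 10^-3 = 4.82 × 10^-2 M
Ka = [H+][A-]/[HA] = (7.24 × 10^-3)² / 4.82 × 10^-2 = 1.1 × 10^-3

Ka = 1.1 × 10^-3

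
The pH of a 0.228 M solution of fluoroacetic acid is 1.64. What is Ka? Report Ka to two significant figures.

Ka = 2.6 × 10^-3

[H+] = 10^(-1.64) = 2.29 × 10^-2 M
At equilibrium [HA] = 0.228 − 2.29 × 10^-2 = 2.05 × 10^-1 M
Ka = [H+][A-]/[HA] = (2.29 × 10^-2)² / 2.05 × 10^-1 = 2.6 × 10^-3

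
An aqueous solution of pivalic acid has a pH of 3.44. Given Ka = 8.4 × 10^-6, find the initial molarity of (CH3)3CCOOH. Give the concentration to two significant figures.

C₀ = 1.6 × 10^-2 M

[H+] = 10^(-3.44) = 3.63 × 10^-4 M = x
Ka = x²/(C₀ − x) ⇒ C₀ = x + x²/Ka
C₀ = 3.63 × 10^-4 + (3.63 × 10^-4)²/(8.4 × 10^-6) = 1.60 × 10^-2 M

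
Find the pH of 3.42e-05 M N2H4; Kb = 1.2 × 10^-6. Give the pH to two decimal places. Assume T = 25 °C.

pH = 8.77

N2H4 + H2O ⇌ N2H5+ + OH-
Kb = x²/(3.42e-05 − x) = 1.2 × 10^-6
x is not negligible relative to C₀; solve x² + 1.2e-06·x − 4.1e-11 = 0.
x = (−Kb + √(Kb² + 4·Kb·C₀))/2 = 5.83 × 10^-6 M
pOH = 5.23, so pH = 14.00 − pOH = 8.77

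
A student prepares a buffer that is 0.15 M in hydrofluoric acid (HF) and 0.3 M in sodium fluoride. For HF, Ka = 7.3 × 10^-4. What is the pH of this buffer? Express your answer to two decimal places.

pH = 3.44

pKa = −log(7.3 × 10^-4) = 3.137
Using pH = pKa + log([base]/[acid]) with [base]/[acid] = 0.3/0.15:
pH = 3.137 + (+0.301) = 3.44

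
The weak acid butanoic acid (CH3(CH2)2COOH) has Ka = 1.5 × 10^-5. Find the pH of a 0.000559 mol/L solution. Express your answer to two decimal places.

CH3(CH2)2COOH ⇌ CH3(CH2)2COO- + H+
Let x = [H+] at equilibrium. Ka = x²/(0.000559 − x).
x is not negligible relative to C₀; solve x² + 1.5e-05·x − 8.39e-09 = 0.
x = (−Ka + √(Ka² + 4·Ka·C₀))/2 = 8.44 × 10^-5 M
pH = −log(8.44 × 10^-5) = 4.07

pH = 4.07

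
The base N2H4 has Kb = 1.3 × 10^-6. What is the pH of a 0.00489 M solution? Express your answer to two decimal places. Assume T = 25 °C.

pH = 9.90

N2H4 + H2O ⇌ N2H5+ + OH-
Kb = x²/(0.00489 − x) = 1.3 × 10^-6
Neglecting x in the denominator: x = √(1.3 × 10^-6 × 0.00489) = 7.97 × 10^-5 M
pOH = −log(7.97 × 10^-5) = 4.10; pH = 14.00 − 4.10 = 9.90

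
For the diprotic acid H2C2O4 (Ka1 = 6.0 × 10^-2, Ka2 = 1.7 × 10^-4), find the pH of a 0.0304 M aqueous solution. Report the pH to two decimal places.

Since Ka1 ≫ Ka2, the first ionization dominates [H+].
Ka1 = x²/(0.0304 − x) = 6.0 × 10^-2
Solving the quadratic: x = (−Ka1 + √(Ka1² + 4·Ka1·C₀))/2 = 2.22 × 10^-2 M
pH = −log(2.22 × 10^-2) = 1.65

pH = 1.65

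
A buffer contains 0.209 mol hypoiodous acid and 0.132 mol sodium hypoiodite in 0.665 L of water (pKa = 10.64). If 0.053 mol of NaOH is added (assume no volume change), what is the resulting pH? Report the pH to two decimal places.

OH- converts HOI to OI-: HOI → 0.156 mol, OI- → 0.185 mol.
pH = pKa + log(n_OI-/n_HOI) = 10.64 + log(0.185/0.156) = 10.64 + (+0.074)

pH = 10.71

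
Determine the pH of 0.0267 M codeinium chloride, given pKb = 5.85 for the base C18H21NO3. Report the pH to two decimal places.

C18H22NO3+ is the conjugate acid of the weak base C18H21NO3.
Kb = 10^(−5.85) = 1.41 × 10^-6
Ka = Kw/Kb = 1.0×10^-14 / 1.41 × 10^-6 = 7.09 × 10^-9
From the ICE table, Ka = x²/(0.0267 − x) = 7.09 × 10^-9.
Since Ka ≪ C₀, x ≈ √(Ka·C₀) = 1.38 × 10^-5 M.
Check: 0.052% ionized — well under 5%, approximation valid.
pH = −log[H+] = −log(1.38 × 10^-5) = 4.86

pH = 4.86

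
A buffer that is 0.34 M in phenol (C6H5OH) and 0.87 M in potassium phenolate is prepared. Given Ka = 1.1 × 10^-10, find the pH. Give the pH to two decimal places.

pKa = −log(1.1 × 10^-10) = 9.959
pH = pKa + log([A⁻]/[HA]) = 9.959 + log(0.87/0.34)
pH = 9.959 + (+0.408) = 10.37

pH = 10.37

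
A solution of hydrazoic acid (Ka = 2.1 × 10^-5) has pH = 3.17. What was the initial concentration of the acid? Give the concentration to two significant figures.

C₀ = 2.2 × 10^-2 M

[H+] = 10^(-3.17) = 6.76 × 10^-4 M = x
Ka = x²/(C₀ − x) ⇒ C₀ = x + x²/Ka
C₀ = 6.76 × 10^-4 + (6.76 × 10^-4)²/(2.1 × 10^-5) = 2.24 × 10^-2 M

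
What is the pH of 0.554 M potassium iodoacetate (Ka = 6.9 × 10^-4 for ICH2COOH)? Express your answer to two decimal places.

ICH2COO- is the conjugate base of the weak acid ICH2COOH.
Kb = Kw/Ka = 1.0×10^-14 / 6.9 × 10^-4 = 1.45 × 10^-11
Let x = [OH-] at equilibrium. Kb = x²/(0.554 − x).
Neglecting x in the denominator: x = √(1.45 × 10^-11 × 0.554) = 2.83 × 10^-6 M
Check: 0.00051% ionized — well under 5%, approximation valid.
pOH = −log(2.83 × 10^-6) = 5.55; pH = 14.00 − 5.55 = 8.45

pH = 8.45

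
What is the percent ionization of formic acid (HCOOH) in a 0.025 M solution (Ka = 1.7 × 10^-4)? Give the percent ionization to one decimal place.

HCOOH ⇌ HCOO- + H+; let x = [H+] at equilibrium.
Ka = x²/(C₀ − x); solving the quadratic gives x = 1.98 × 10^-3 M.
% ionization = x/C₀ × 100% = 1.98 × 10^-3/0.025 × 100% = 7.9%

7.9%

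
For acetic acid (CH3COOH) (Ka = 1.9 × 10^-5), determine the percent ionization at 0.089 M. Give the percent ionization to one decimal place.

CH3COOH ⇌ CH3COO- + H+; let x = [H+] at equilibrium.
x ≈ √(Ka·C₀) = √(1.9 × 10^-5 × 0.089) = 1.30 × 10^-3 M
% ionization = x/C₀ × 100% = 1.30 × 10^-3/0.089 × 100% = 1.5%

1.5%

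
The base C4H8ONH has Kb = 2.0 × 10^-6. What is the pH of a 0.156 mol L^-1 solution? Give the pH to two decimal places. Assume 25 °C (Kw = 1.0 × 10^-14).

C4H8ONH + H2O ⇌ C4H8ONH2+ + OH-
From the ICE table, Kb = [OH-]²/(0.156 − [OH-]) = 2.0 × 10^-6.
Since Kb ≪ C₀, [OH-] ≈ √(Kb·C₀) = 5.59 × 10^-4 M.
pOH = 3.25, so pH = 14.00 − pOH = 10.75

pH = 10.75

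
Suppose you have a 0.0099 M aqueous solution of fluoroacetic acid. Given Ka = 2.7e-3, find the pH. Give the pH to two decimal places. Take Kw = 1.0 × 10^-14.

pH = 2.40

FCH2COOH ⇌ FCH2COO- + H+
From the ICE table, Ka = x²/(0.0099 − x) = 2.7 × 10^-3.
Here C₀/Ka ≈ 3.67, so the small-x approximation fails. Use the quadratic:
x = (−Ka + √(Ka² + 4·Ka·C₀))/2 = 3.99 × 10^-3 M
pH = −log[H+] = −log(3.99 × 10^-3) = 2.40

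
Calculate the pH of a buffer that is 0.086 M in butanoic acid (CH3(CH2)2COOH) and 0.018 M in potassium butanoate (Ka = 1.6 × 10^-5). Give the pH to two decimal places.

pKa = −log(1.6 × 10^-5) = 4.796
Using pH = pKa + log([base]/[acid]) with [base]/[acid] = 0.018/0.086:
pH = 4.796 + (-0.679) = 4.12

pH = 4.12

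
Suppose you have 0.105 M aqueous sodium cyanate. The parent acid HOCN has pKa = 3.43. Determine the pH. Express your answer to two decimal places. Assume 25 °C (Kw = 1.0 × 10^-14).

OCN- is the conjugate base of the weak acid HOCN.
Ka = 10^(−3.43) = 3.72 × 10^-4
Kb = Kw/Ka = 1.0×10^-14 / 3.72 × 10^-4 = 2.69 × 10^-11
Kb = x²/(0.105 − x) = 2.69 × 10^-11
Assume x ≪ 0.105: x ≈ √(2.69 × 10^-11 × 0.105) = 1.68 × 10^-6 M
Check: 0.0016% ionized — well under 5%, approximation valid.
pOH = −log(1.68 × 10^-6) = 5.77; pH = 14.00 − 5.77 = 8.23

pH = 8.23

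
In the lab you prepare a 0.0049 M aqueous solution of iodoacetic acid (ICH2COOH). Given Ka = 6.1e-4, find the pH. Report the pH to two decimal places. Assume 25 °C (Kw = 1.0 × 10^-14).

ICH2COOH ⇌ ICH2COO- + H+
Ka = [H+]²/(0.0049 − [H+]) = 6.1 × 10^-4
[H+] is not negligible relative to C₀; solve [H+]² + 0.00061·[H+] − 2.99e-06 = 0.
[H+] = [−0.00061 + √(0.00061² + 1.2e-05)]/2 = 1.45 × 10^-3 M
pH = −log[H+] = −log(1.45 × 10^-3) = 2.84

pH = 2.84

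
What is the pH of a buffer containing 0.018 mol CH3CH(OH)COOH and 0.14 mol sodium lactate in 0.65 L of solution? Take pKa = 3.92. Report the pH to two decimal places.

pH = pKa + log([A⁻]/[HA]) = 3.92 + log(0.14/0.018)
pH = 3.92 + (+0.891) = 4.81

pH = 4.81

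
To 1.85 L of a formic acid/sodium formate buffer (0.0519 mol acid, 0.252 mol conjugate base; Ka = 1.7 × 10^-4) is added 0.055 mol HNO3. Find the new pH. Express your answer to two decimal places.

pH = 4.04

Added H+ converts HCOO- to HCOOH: HCOOH → 0.107 mol, HCOO- → 0.197 mol.
pKa = −log(1.7 × 10^-4) = 3.770
Henderson–Hasselbalch with mole ratio 0.197/0.107: pH = 3.770 + (+0.265)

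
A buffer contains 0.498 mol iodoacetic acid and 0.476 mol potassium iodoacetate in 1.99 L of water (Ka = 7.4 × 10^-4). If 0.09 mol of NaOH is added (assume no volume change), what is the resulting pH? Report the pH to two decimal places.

pH = 3.27

OH- converts ICH2COOH to ICH2COO-: ICH2COOH → 0.408 mol, ICH2COO- → 0.566 mol.
pKa = −log(7.4 × 10^-4) = 3.131
Henderson–Hasselbalch with mole ratio 0.566/0.408: pH = 3.131 + (+0.142)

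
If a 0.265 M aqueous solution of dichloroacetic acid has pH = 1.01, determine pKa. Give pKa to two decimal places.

[H+] = 10^(-1.01) = 9.77 × 10^-2 M
At equilibrium [HA] = 0.265 − 9.77 × 10^-2 = 1.67 × 10^-1 M
Ka = [H+][A-]/[HA] = (9.77 × 10^-2)² / 1.67 × 10^-1 = 5.72 × 10^-2
pKa = -log(5.72 × 10^-2) = 1.24

pKa = 1.24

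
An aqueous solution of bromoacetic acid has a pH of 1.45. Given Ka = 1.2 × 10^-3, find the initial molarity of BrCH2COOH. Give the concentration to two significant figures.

[H+] = 10^(-1.45) = 3.55 × 10^-2 M = x
Ka = x²/(C₀ − x) ⇒ C₀ = x + x²/Ka
C₀ = 3.55 × 10^-2 + (3.55 × 10^-2)²/(1.2 × 10^-3) = 1.09 M

C₀ = 1.1 M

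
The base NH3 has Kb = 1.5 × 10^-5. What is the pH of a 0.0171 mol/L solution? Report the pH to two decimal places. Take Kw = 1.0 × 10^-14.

NH3 + H2O ⇌ NH4+ + OH-
Kb = [OH-]²/(0.0171 − [OH-]) = 1.5 × 10^-5
Assume [OH-] ≪ 0.0171: [OH-] ≈ √(1.5 × 10^-5 × 0.0171) = 5.06 × 10^-4 M
pOH = −log(5.06 × 10^-4) = 3.30; pH = 14.00 − 3.30 = 10.70

pH = 10.70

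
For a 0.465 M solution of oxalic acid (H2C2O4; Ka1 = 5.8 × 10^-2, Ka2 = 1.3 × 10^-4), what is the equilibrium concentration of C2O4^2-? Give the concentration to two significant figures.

1.3 × 10^-4 M

First ionization gives [H+] ≈ [HC2O4-] = 1.38 × 10^-1 M.
Second step: Ka2 = [H+][C2O4^2-]/[HC2O4-] ≈ [C2O4^2-] (since [H+] ≈ [HC2O4-]).
So [C2O4^2-] ≈ Ka2.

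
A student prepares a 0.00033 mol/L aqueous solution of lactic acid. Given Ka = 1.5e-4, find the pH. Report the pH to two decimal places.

CH3CH(OH)COOH ⇌ CH3CH(OH)COO- + H+
From the ICE table, Ka = [H+]²/(0.00033 − [H+]) = 1.5 × 10^-4.
Here C₀/Ka ≈ 2.2, so the small-[H+] approximation fails. Use the quadratic:
[H+] = (−Ka + √(Ka² + 4·Ka·C₀))/2 = 1.60 × 10^-4 M
pH = −log[H+] = −log(1.60 × 10^-4) = 3.80

pH = 3.80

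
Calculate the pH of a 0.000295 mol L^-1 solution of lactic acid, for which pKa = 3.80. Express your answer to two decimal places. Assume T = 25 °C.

CH3CH(OH)COOH ⇌ CH3CH(OH)COO- + H+
Ka = 10^(−3.80) = 1.58 × 10^-4
From the ICE table, Ka = x²/(0.000295 − x) = 1.58 × 10^-4.
The 5% rule fails; solving x² + Ka·x − Ka·C₀ = 0 exactly:
x = [−0.000158 + √(0.000158² + 1.86e-07)]/2 = 1.51 × 10^-4 M
pH = −log[H+] = −log(1.51 × 10^-4) = 3.82

pH = 3.82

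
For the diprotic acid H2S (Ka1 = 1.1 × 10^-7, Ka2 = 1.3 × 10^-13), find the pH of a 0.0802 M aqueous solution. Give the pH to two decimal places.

pH = 4.03

Since Ka1 ≫ Ka2, the first ionization dominates [H+].
Ka1 = x²/(0.0802 − x) = 1.1 × 10^-7
x ≈ √(1.1 × 10^-7 × 0.0802) = 9.39 × 10^-5 M
pH = −log(9.39 × 10^-5) = 4.03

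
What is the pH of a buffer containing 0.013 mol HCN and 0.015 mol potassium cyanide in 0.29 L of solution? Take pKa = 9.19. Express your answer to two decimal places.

Using pH = pKa + log([base]/[acid]) with [base]/[acid] = 0.015/0.013:
pH = 9.19 + (+0.062) = 9.25

pH = 9.25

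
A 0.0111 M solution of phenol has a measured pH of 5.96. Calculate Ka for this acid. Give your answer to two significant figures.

Ka = 1.1 × 10^-10

[H+] = 10^(-5.96) = 1.10 × 10^-6 M
At equilibrium [HA] = 0.0111 − 1.10 × 10^-6 = 1.11 × 10^-2 M
Ka = [H+][A-]/[HA] = (1.10 × 10^-6)² / 1.11 × 10^-2 = 1.1 × 10^-10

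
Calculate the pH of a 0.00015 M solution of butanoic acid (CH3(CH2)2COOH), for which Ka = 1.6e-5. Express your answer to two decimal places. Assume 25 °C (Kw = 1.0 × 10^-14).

CH3(CH2)2COOH ⇌ CH3(CH2)2COO- + H+
Ka = x²/(0.00015 − x) = 1.6 × 10^-5
Here C₀/Ka ≈ 9.38, so the small-x approximation fails. Use the quadratic:
x = [−1.6e-05 + √(1.6e-05² + 9.6e-09)]/2 = 4.16 × 10^-5 M
pH = −log[H+] = −log(4.16 × 10^-5) = 4.38

pH = 4.38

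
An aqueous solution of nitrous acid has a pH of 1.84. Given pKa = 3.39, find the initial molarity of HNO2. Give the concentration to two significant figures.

C₀ = 5.3 × 10^-1 M

[H+] = 10^(-1.84) = 1.45 × 10^-2 M = x
Ka = 10^(−3.39) = 4.07 × 10^-4
Ka = x²/(C₀ − x) ⇒ C₀ = x + x²/Ka
C₀ = 1.45 × 10^-2 + (1.45 × 10^-2)²/(4.07 × 10^-4) = 5.31 × 10^-1 M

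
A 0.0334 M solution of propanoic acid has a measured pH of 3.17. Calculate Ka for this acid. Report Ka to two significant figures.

Ka = 1.4 × 10^-5

[H+] = 10^(-3.17) = 6.76 × 10^-4 M
At equilibrium [HA] = 0.0334 − 6.76 × 10^-4 = 3.27 × 10^-2 M
Ka = [H+][A-]/[HA] = (6.76 × 10^-4)² / 3.27 × 10^-2 = 1.4 × 10^-5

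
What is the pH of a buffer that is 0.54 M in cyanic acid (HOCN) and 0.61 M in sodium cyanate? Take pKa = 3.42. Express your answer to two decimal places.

pH = 3.47

Henderson–Hasselbalch: pH = pKa + log([OCN-]/[HOCN]) = 3.42 + log(0.61/0.54)
pH = 3.42 + (+0.053) = 3.47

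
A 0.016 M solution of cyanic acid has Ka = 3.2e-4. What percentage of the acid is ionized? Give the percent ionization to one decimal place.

13.2%

HOCN ⇌ OCN- + H+; let x = [H+] at equilibrium.
Ka = x²/(C₀ − x); solving the quadratic gives x = 2.11 × 10^-3 M.
% ionization = x/C₀ × 100% = 2.11 × 10^-3/0.016 × 100% = 13.2%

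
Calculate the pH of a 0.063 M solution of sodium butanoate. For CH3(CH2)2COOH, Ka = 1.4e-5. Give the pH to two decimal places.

pH = 8.83

CH3(CH2)2COO- is the conjugate base of the weak acid CH3(CH2)2COOH.
Kb = Kw/Ka = 1.0×10^-14 / 1.4 × 10^-5 = 7.14 × 10^-10
Kb = x²/(0.063 − x) = 7.14 × 10^-10
Neglecting x in the denominator: x = √(7.14 × 10^-10 × 0.063) = 6.71 × 10^-6 M
pOH = 5.17, so pH = 14.00 − pOH = 8.83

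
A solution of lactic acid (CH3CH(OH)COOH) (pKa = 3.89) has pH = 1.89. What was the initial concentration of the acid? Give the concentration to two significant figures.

C₀ = 1.3 M

[H+] = 10^(-1.89) = 1.29 × 10^-2 M = x
Ka = 10^(−3.89) = 1.29 × 10^-4
Ka = x²/(C₀ − x) ⇒ C₀ = x + x²/Ka
C₀ = 1.29 × 10^-2 + (1.29 × 10^-2)²/(1.29 × 10^-4) = 1.30 M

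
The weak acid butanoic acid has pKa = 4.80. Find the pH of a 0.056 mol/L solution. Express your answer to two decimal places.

CH3(CH2)2COOH ⇌ CH3(CH2)2COO- + H+
Ka = 10^(−4.80) = 1.58 × 10^-5
Ka = x²/(0.056 − x) = 1.58 × 10^-5
Since Ka ≪ C₀, x ≈ √(Ka·C₀) = 9.41 × 10^-4 M.
pH = −log[H+] = −log(9.41 × 10^-4) = 3.03

pH = 3.03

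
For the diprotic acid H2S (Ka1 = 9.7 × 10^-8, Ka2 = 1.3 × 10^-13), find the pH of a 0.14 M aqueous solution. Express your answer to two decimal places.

pH = 3.93

Since Ka1 ≫ Ka2, the first ionization dominates [H+].
Ka1 = x²/(0.14 − x) = 9.7 × 10^-8
x ≈ √(9.7 × 10^-8 × 0.14) = 1.17 × 10^-4 M
pH = −log(1.17 × 10^-4) = 3.93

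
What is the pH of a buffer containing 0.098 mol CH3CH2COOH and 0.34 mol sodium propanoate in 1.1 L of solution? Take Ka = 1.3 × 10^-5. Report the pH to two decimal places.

pKa = −log(1.3 × 10^-5) = 4.886
pH = pKa + log([A⁻]/[HA]) = 4.886 + log(0.34/0.098)
pH = 4.886 + (+0.540) = 5.43

pH = 5.43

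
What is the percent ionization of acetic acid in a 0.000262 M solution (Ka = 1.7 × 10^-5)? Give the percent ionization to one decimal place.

22.4%

CH3COOH ⇌ CH3COO- + H+; let x = [H+] at equilibrium.
Solve x² + 1.7e-05x − 4.45e-09 = 0 → x = 5.88 × 10^-5 M
Fraction ionized = 5.88 × 10^-5 / 0.000262 = 0.2244 → 22.4%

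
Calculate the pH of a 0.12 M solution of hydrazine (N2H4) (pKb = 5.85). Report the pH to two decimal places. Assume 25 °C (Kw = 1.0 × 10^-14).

pH = 10.61

N2H4 + H2O ⇌ N2H5+ + OH-
Kb = 10^(−5.85) = 1.41 × 10^-6
From the ICE table, Kb = x²/(0.12 − x) = 1.41 × 10^-6.
Since Kb ≪ C₀, x ≈ √(Kb·C₀) = 4.11 × 10^-4 M.
Check: 0.34% ionized — well under 5%, approximation valid.
pOH = −log(4.11 × 10^-4) = 3.39; pH = 14.00 − 3.39 = 10.61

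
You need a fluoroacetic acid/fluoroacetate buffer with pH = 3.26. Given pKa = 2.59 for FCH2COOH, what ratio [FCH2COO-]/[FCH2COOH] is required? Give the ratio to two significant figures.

ratio = 4.7

pH = pKa + log(r) ⇒ log(r) = 3.26 − 2.59 = +0.67
r = [FCH2COO-]/[FCH2COOH] = 10^(+0.67) = 4.68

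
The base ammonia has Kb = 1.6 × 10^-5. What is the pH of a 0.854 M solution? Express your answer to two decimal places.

NH3 + H2O ⇌ NH4+ + OH-
Let x = [OH-] at equilibrium. Kb = x²/(0.854 − x).
Assume x ≪ 0.854: x ≈ √(1.6 × 10^-5 × 0.854) = 3.70 × 10^-3 M
(x/C₀ = 0.43% < 5%, so the approximation holds.)
pOH = 2.43, so pH = 14.00 − pOH = 11.57

pH = 11.57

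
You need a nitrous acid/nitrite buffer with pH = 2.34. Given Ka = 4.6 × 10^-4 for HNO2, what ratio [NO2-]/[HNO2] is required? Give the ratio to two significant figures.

pKa = -log(4.6 × 10^-4) = 3.337
pH = pKa + log(r) ⇒ log(r) = 2.34 − 3.337 = -0.997
r = [NO2-]/[HNO2] = 10^(-0.997) = 0.101

ratio = 0.10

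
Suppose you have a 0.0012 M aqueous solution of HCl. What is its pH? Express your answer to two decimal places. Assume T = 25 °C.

HCl is a strong acid and dissociates completely, so [H+] = 0.0012 M.
pH = -log(0.0012) = 2.92

pH = 2.92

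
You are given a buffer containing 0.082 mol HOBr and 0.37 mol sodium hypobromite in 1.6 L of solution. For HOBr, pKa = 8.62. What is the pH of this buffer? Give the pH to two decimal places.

pH = 9.27

pH = pKa + log([A⁻]/[HA]) = 8.62 + log(0.37/0.082)
pH = 8.62 + (+0.654) = 9.27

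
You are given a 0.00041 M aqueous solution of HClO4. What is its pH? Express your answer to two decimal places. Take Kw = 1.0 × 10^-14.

HClO4 is a strong acid and dissociates completely, so [H+] = 0.00041 M.
pH = -log(0.00041) = 3.39

pH = 3.39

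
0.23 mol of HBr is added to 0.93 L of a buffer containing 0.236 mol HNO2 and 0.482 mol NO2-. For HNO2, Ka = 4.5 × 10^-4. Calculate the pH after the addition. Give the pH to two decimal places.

Added H+ converts NO2- to HNO2: HNO2 → 0.466 mol, NO2- → 0.252 mol.
pKa = −log(4.5 × 10^-4) = 3.347
pH = pKa + log([A⁻]/[HA]) = 3.347 + log(0.252/0.466) = 3.347 -0.267

pH = 3.08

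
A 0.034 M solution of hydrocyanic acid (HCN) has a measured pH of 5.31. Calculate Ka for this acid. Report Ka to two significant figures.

[H+] = 10^(-5.31) = 4.90 × 10^-6 M
At equilibrium [HA] = 0.034 − 4.90 × 10^-6 = 3.40 × 10^-2 M
Ka = [H+][A-]/[HA] = (4.90 × 10^-6)² / 3.40 × 10^-2 = 7.1 × 10^-10

Ka = 7.1 × 10^-10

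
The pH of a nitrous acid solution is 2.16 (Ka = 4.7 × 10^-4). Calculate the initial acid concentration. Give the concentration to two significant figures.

[H+] = 10^(-2.16) = 6.92 × 10^-3 M = x
Ka = x²/(C₀ − x) ⇒ C₀ = x + x²/Ka
C₀ = 6.92 × 10^-3 + (6.92 × 10^-3)²/(4.7 × 10^-4) = 1.09 × 10^-1 M

C₀ = 1.1 × 10^-1 M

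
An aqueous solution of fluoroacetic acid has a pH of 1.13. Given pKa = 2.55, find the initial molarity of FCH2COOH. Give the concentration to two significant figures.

C₀ = 2.0 M

[H+] = 10^(-1.13) = 7.41 × 10^-2 M = x
Ka = 10^(−2.55) = 2.82 × 10^-3
Ka = x²/(C₀ − x) ⇒ C₀ = x + x²/Ka
C₀ = 7.41 × 10^-2 + (7.41 × 10^-2)²/(2.82 × 10^-3) = 2.02 M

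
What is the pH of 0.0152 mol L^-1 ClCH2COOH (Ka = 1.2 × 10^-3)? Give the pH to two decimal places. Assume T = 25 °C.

ClCH2COOH ⇌ ClCH2COO- + H+
Let x = [H+] at equilibrium. Ka = x²/(0.0152 − x).
The 5% rule fails; solving x² + Ka·x − Ka·C₀ = 0 exactly:
x = (−Ka + √(Ka² + 4·Ka·C₀))/2 = 3.71 × 10^-3 M
pH = −log[H+] = −log(3.71 × 10^-3) = 2.43

pH = 2.43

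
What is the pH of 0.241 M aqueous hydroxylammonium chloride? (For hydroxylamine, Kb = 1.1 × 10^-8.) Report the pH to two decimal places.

pH = 3.33

NH3OH+ is the conjugate acid of the weak base NH2OH.
Ka = Kw/Kb = 1.0×10^-14 / 1.1 × 10^-8 = 9.09 × 10^-7
From the ICE table, Ka = x²/(0.241 − x) = 9.09 × 10^-7.
Since Ka ≪ C₀, x ≈ √(Ka·C₀) = 4.68 × 10^-4 M.
Check: 0.19% ionized — well under 5%, approximation valid.
pH = −log(4.68 × 10^-4) = 3.33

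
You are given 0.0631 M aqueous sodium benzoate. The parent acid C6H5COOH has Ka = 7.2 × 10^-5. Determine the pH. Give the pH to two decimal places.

C6H5COO- is the conjugate base of the weak acid C6H5COOH.
Kb = Kw/Ka = 1.0×10^-14 / 7.2 × 10^-5 = 1.39 × 10^-10
Kb = [OH-]²/(0.0631 − [OH-]) = 1.39 × 10^-10
Assume [OH-] ≪ 0.0631: [OH-] ≈ √(1.39 × 10^-10 × 0.0631) = 2.96 × 10^-6 M
Check: 0.0047% ionized — well under 5%, approximation valid.
pOH = 5.53, so pH = 14.00 − pOH = 8.47

pH = 8.47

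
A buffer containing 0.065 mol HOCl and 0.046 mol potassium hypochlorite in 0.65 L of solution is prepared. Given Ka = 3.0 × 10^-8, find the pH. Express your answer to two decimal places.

pKa = −log(3.0 × 10^-8) = 7.523
Henderson–Hasselbalch: pH = pKa + log([OCl-]/[HOCl]) = 7.523 + log(0.046/0.065)
pH = 7.523 + (-0.150) = 7.37

pH = 7.37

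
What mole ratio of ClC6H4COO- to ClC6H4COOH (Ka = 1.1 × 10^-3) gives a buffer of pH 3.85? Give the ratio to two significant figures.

pKa = -log(1.1 × 10^-3) = 2.959
pH = pKa + log(r) ⇒ log(r) = 3.85 − 2.959 = +0.891
r = [ClC6H4COO-]/[ClC6H4COOH] = 10^(+0.891) = 7.78

ratio = 7.8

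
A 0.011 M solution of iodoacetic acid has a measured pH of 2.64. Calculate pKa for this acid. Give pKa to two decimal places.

pKa = 3.22

[H+] = 10^(-2.64) = 2.29 × 10^-3 M
At equilibrium [HA] = 0.011 − 2.29 × 10^-3 = 8.71 × 10^-3 M
Ka = [H+][A-]/[HA] = (2.29 × 10^-3)² / 8.71 × 10^-3 = 6.02 × 10^-4
pKa = -log(6.02 × 10^-4) = 3.22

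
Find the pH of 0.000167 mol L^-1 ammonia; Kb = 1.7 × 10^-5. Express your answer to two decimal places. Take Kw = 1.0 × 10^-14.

pH = 9.66

NH3 + H2O ⇌ NH4+ + OH-
From the ICE table, Kb = x²/(0.000167 − x) = 1.7 × 10^-5.
The 5% rule fails; solving x² + Kb·x − Kb·C₀ = 0 exactly:
x = [−1.7e-05 + √(1.7e-05² + 1.14e-08)]/2 = 4.55 × 10^-5 M
pOH = 4.34, so pH = 14.00 − pOH = 9.66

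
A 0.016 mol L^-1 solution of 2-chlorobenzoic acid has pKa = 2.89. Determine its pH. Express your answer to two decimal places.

ClC6H4COOH ⇌ ClC6H4COO- + H+
Ka = 10^(−2.89) = 1.29 × 10^-3
Let x = [H+] at equilibrium. Ka = x²/(0.016 − x).
The 5% rule fails; solving x² + Ka·x − Ka·C₀ = 0 exactly:
x = [−0.00129 + √(0.00129² + 8.26e-05)]/2 = 3.94 × 10^-3 M
pH = −log[H+] = −log(3.94 × 10^-3) = 2.40

pH = 2.40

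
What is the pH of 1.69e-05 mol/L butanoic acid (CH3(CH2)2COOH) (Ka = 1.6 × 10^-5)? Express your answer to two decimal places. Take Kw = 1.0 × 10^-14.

pH = 4.99

CH3(CH2)2COOH ⇌ CH3(CH2)2COO- + H+
Ka = [H+]²/(1.69e-05 − [H+]) = 1.6 × 10^-5
The 5% rule fails; solving [H+]² + Ka·[H+] − Ka·C₀ = 0 exactly:
[H+] = [−1.6e-05 + √(1.6e-05² + 1.08e-09)]/2 = 1.03 × 10^-5 M
pH = −log[H+] = −log(1.03 × 10^-5) = 4.99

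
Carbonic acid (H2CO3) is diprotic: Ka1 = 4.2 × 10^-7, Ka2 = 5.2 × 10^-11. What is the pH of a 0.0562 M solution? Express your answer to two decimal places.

pH = 3.81

Since Ka1 ≫ Ka2, the first ionization dominates [H+].
Ka1 = x²/(0.0562 − x) = 4.2 × 10^-7
x ≈ √(4.2 × 10^-7 × 0.0562) = 1.54 × 10^-4 M
pH = −log(1.54 × 10^-4) = 3.81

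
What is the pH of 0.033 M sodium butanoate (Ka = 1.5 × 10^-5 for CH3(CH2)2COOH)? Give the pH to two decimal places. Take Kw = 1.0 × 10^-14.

CH3(CH2)2COO- is the conjugate base of the weak acid CH3(CH2)2COOH.
Kb = Kw/Ka = 1.0×10^-14 / 1.5 × 10^-5 = 6.67 × 10^-10
Kb = [OH-]²/(0.033 − [OH-]) = 6.67 × 10^-10
Neglecting [OH-] in the denominator: [OH-] = √(6.67 × 10^-10 × 0.033) = 4.69 × 10^-6 M
pOH = −log(4.69 × 10^-6) = 5.33; pH = 14.00 − 5.33 = 8.67

pH = 8.67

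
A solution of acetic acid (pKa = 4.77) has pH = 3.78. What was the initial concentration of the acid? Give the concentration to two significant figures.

[H+] = 10^(-3.78) = 1.66 × 10^-4 M = x
Ka = 10^(−4.77) = 1.70 × 10^-5
Ka = x²/(C₀ − x) ⇒ C₀ = x + x²/Ka
C₀ = 1.66 × 10^-4 + (1.66 × 10^-4)²/(1.70 × 10^-5) = 1.79 × 10^-3 M

C₀ = 1.8 × 10^-3 M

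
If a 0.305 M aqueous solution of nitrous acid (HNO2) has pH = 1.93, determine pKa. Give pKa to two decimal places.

pKa = 3.33

[H+] = 10^(-1.93) = 1.17 × 10^-2 M
At equilibrium [HA] = 0.305 − 1.17 × 10^-2 = 2.93 × 10^-1 M
Ka = [H+][A-]/[HA] = (1.17 × 10^-2)² / 2.93 × 10^-1 = 4.67 × 10^-4
pKa = -log(4.67 × 10^-4) = 3.33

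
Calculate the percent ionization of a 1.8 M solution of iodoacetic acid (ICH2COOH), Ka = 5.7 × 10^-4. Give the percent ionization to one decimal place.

ICH2COOH ⇌ ICH2COO- + H+; let x = [H+] at equilibrium.
x ≈ √(Ka·C₀) = √(5.7 × 10^-4 × 1.8) = 3.20 × 10^-2 M
% ionization = x/C₀ × 100% = 3.20 × 10^-2/1.8 × 100% = 1.8%

1.8%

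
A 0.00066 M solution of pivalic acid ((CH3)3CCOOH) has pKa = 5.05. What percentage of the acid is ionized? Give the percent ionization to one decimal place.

11.0%

(CH3)3CCOOH ⇌ (CH3)3CCOO- + H+; let x = [H+] at equilibrium.
Ka = 10^(−5.05) = 8.91 × 10^-6
Solve x² + 8.91e-06x − 5.88e-09 = 0 → x = 7.24 × 10^-5 M
% ionization = x/C₀ × 100% = 7.24 × 10^-5/0.00066 × 100% = 11.0%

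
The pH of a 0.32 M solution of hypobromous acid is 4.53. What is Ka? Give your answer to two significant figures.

Ka = 2.7 × 10^-9

[H+] = 10^(-4.53) = 2.95 × 10^-5 M
At equilibrium [HA] = 0.32 − 2.95 × 10^-5 = 3.20 × 10^-1 M
Ka = [H+][A-]/[HA] = (2.95 × 10^-5)² / 3.20 × 10^-1 = 2.7 × 10^-9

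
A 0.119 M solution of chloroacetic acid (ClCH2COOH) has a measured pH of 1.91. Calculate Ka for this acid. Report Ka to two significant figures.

Ka = 1.4 × 10^-3

[H+] = 10^(-1.91) = 1.23 × 10^-2 M
At equilibrium [HA] = 0.119 − 1.23 × 10^-2 = 1.07 × 10^-1 M
Ka = [H+][A-]/[HA] = (1.23 × 10^-2)² / 1.07 × 10^-1 = 1.4 × 10^-3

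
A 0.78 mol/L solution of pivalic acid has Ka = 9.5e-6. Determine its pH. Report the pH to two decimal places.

pH = 2.57

(CH3)3CCOOH ⇌ (CH3)3CCOO- + H+
From the ICE table, Ka = x²/(0.78 − x) = 9.5 × 10^-6.
Since Ka ≪ C₀, x ≈ √(Ka·C₀) = 2.72 × 10^-3 M.
pH = −log[H+] = −log(2.72 × 10^-3) = 2.57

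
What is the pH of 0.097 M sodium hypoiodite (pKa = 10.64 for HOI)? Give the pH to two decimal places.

OI- is the conjugate base of the weak acid HOI.
Ka = 10^(−10.64) = 2.29 × 10^-11
Kb = Kw/Ka = 1.0×10^-14 / 2.29 × 10^-11 = 4.37 × 10^-4
From the ICE table, Kb = x²/(0.097 − x) = 4.37 × 10^-4.
The 5% rule fails; solving x² + Kb·x − Kb·C₀ = 0 exactly:
x = (−Kb + √(Kb² + 4·Kb·C₀))/2 = 6.30 × 10^-3 M
pOH = 2.20, so pH = 14.00 − pOH = 11.80

pH = 11.80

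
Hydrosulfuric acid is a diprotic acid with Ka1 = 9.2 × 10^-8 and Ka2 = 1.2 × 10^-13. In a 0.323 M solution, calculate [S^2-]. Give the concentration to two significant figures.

First ionization gives [H+] ≈ [HS-] = 1.72 × 10^-4 M.
Second step: Ka2 = [H+][S^2-]/[HS-] ≈ [S^2-] (since [H+] ≈ [HS-]).
So [S^2-] ≈ Ka2.

1.2 × 10^-13 M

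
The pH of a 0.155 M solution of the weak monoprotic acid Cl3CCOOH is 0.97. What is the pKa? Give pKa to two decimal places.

[H+] = 10^(-0.97) = 1.07 × 10^-1 M
At equilibrium [HA] = 0.155 − 1.07 × 10^-1 = 4.80 × 10^-2 M
Ka = [H+][A-]/[HA] = (1.07 × 10^-1)² / 4.80 × 10^-2 = 2.39 × 10^-1
pKa = -log(2.39 × 10^-1) = 0.62

pKa = 0.62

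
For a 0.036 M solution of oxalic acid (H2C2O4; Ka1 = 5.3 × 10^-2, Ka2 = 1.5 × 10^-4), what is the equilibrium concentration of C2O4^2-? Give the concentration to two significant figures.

First ionization gives [H+] ≈ [HC2O4-] = 2.46 × 10^-2 M.
Second step: Ka2 = [H+][C2O4^2-]/[HC2O4-] ≈ [C2O4^2-] (since [H+] ≈ [HC2O4-]).
So [C2O4^2-] ≈ Ka2.

1.5 × 10^-4 M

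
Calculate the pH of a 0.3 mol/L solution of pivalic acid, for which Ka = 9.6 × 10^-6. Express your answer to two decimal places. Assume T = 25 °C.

(CH3)3CCOOH ⇌ (CH3)3CCOO- + H+
From the ICE table, Ka = [H+]²/(0.3 − [H+]) = 9.6 × 10^-6.
Neglecting [H+] in the denominator: [H+] = √(9.6 × 10^-6 × 0.3) = 1.70 × 10^-3 M
([H+]/C₀ = 0.57% < 5%, so the approximation holds.)
pH = −log(1.70 × 10^-3) = 2.77

pH = 2.77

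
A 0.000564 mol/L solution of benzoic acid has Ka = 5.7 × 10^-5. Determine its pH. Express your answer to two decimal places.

C6H5COOH ⇌ C6H5COO- + H+
From the ICE table, Ka = x²/(0.000564 − x) = 5.7 × 10^-5.
The 5% rule fails; solving x² + Ka·x − Ka·C₀ = 0 exactly:
x = (−Ka + √(Ka² + 4·Ka·C₀))/2 = 1.53 × 10^-4 M
pH = −log(1.53 × 10^-4) = 3.82

pH = 3.82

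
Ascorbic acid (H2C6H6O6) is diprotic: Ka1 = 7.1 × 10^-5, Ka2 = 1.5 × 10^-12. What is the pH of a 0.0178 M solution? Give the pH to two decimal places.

pH = 2.96

Since Ka1 ≫ Ka2, the first ionization dominates [H+].
Ka1 = x²/(0.0178 − x) = 7.1 × 10^-5
Solving the quadratic: x = (−Ka1 + √(Ka1² + 4·Ka1·C₀))/2 = 1.09 × 10^-3 M
pH = −log(1.09 × 10^-3) = 2.96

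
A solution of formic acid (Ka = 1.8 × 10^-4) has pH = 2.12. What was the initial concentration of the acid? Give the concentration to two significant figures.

[H+] = 10^(-2.12) = 7.59 × 10^-3 M = x
Ka = x²/(C₀ − x) ⇒ C₀ = x + x²/Ka
C₀ = 7.59 × 10^-3 + (7.59 × 10^-3)²/(1.8 × 10^-4) = 3.28 × 10^-1 M

C₀ = 3.3 × 10^-1 M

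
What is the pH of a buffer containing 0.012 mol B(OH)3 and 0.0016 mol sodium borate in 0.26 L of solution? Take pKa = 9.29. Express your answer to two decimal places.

Using pH = pKa + log([base]/[acid]) with [base]/[acid] = 0.0016/0.012:
pH = 9.29 + (-0.875) = 8.41

pH = 8.41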